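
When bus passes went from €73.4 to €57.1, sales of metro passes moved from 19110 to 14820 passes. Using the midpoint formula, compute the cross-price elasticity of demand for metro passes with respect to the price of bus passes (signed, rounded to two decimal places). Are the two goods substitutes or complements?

1.01; substitutes

%ΔQ_{metro passes} = (14820 − 19110)/avg = -4290/16965 = -0.252873…
%ΔP_{bus passes} = (57.1 − 73.4)/avg = -16.3/65.25 = -0.249808…
E_cross = (-4290/16965) / (-16.3/65.25) = 1.0122…
E_cross > 0 ⇒ the goods are substitutes.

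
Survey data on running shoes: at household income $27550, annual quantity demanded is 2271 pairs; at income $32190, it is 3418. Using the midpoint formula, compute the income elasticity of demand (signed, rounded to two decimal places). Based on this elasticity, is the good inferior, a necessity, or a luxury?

2.60; luxury

%ΔQ = (3418 − 2271)/[( 2271 + 3418)/2] = 1147/2844.5 = 0.403234…
%ΔIncome = (32190 − 27550)/[( 27550 + 32190)/2] = 4640/29870 = 0.155339…
E_income = (1147/2844.5) / (4640/29870) = 2.5958…
E_income > 1 ⇒ normal good, luxury.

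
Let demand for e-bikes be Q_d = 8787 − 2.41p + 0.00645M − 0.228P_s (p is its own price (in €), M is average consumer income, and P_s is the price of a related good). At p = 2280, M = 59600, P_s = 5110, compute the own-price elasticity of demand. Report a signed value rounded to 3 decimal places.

-2.188

At the given values, Q_d = 8787 − 2.41(2280) + 0.00645(59600) − 0.228(5110) = 2511.54.
∂Q_d/∂p = −2.41.
E = (-2.41) × (2280/2511.54) = -2.18782…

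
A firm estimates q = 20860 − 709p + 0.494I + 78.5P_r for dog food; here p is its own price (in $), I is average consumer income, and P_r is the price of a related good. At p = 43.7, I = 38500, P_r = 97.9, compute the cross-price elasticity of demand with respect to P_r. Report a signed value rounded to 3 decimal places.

0.463

At the given values, q = 20860 − 709(43.7) + 0.494(38500) + 78.5(97.9) = 16580.85.
∂q/∂P_r = 78.5.
E = (78.5) × (97.9/16580.85) = 0.46349…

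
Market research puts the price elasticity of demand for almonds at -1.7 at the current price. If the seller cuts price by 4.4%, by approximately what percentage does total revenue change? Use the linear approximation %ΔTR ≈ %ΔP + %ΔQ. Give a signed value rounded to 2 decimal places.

%ΔQ ≈ Ed × %ΔP = (-1.7) × (-4.4%) = +7.4800%
%ΔTR ≈ %ΔP + %ΔQ = (-4.4%) + (+7.4800%) = +3.0800%

+3.08%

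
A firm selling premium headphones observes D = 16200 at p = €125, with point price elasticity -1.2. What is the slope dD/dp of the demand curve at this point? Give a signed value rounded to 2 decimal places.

Ed = (dD/dp)·(p/D) ⇒ dD/dp = Ed·D/p = (-1.2)·16200/125 = -155.52

-155.52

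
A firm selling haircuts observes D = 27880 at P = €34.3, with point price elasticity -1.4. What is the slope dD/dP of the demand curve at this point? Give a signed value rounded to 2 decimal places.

-1137.96

Ed = (dD/dP)·(P/D) ⇒ dD/dP = Ed·D/P = (-1.4)·27880/34.3 = -1137.9591…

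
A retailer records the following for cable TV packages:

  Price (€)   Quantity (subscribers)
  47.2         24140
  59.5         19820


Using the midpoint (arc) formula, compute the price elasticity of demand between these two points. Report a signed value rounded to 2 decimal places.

%ΔQ = (19820 − 24140) / [(24140 + 19820)/2] = -4320/21980 = -0.196542…
%ΔP = (59.5 − 47.2) / [(47.2 + 59.5)/2] = 12.3/53.35 = 0.230552…
Arc Ed = %ΔQ / %ΔP = (-4320/21980) / (12.3/53.35) = -0.8524…

-0.85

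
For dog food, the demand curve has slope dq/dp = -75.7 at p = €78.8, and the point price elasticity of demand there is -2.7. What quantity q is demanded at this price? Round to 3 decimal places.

Ed = (dq/dp)·(p/q) ⇒ q = (dq/dp)·p/Ed = (-75.7)·78.8/(-2.7) = 2209.31851…

2209.319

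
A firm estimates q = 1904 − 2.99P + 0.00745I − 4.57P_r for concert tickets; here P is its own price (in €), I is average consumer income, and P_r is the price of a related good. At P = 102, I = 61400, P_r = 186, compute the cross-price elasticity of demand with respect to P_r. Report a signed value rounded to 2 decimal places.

-0.70

At the given values, q = 1904 − 2.99(102) + 0.00745(61400) − 4.57(186) = 1206.43.
∂q/∂P_r = -4.57.
E = (-4.57) × (186/1206.43) = -0.7045…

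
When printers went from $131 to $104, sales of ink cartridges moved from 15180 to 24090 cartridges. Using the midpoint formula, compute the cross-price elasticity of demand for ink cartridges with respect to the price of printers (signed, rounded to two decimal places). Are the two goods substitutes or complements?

%ΔQ_{ink cartridges} = (24090 − 15180)/avg = 8910/19635 = 0.453781…
%ΔP_{printers} = (104 − 131)/avg = -27/117.5 = -0.229787…
E_cross = (8910/19635) / (-27/117.5) = -1.9747…
E_cross < 0 ⇒ the goods are complements.

-1.97; complements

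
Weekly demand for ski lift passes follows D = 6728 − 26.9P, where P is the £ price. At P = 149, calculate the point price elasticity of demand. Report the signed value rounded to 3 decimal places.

dD/dP = −26.9. At P = 149, D = 6728 − 26.9(149) = 2719.9.
Ed = (dD/dP)·(P/D) = −26.9 × (149/2719.9) = -1.47362…

-1.474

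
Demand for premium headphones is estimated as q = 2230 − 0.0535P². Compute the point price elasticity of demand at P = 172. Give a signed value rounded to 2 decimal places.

dq/dP = −2·0.0535·P = -18.404. At P = 172, q = 647.256.
Ed = (dq/dP)·(P/q) = (-18.404) × (172/647.256) = -4.8906…

-4.89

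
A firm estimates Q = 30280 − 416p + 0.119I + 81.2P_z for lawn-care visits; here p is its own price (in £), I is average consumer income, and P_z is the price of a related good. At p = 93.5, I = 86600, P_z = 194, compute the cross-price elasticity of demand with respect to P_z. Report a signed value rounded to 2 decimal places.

0.90

At the given values, Q = 30280 − 416(93.5) + 0.119(86600) + 81.2(194) = 17442.2.
∂Q/∂P_z = 81.2.
E = (81.2) × (194/17442.2) = 0.9031…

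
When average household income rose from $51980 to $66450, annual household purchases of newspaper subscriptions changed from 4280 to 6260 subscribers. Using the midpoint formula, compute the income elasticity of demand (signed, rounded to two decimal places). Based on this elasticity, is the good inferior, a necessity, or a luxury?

1.54; luxury

%ΔQ = (6260 − 4280)/[( 4280 + 6260)/2] = 1980/5270 = 0.375711…
%ΔIncome = (66450 − 51980)/[( 51980 + 66450)/2] = 14470/59215 = 0.244363…
E_income = (1980/5270) / (14470/59215) = 1.5375…
E_income > 1 ⇒ normal good, luxury.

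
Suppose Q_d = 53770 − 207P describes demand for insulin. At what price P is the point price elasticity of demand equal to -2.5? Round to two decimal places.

Ed = −207P/(53770 − 207P). Set this equal to -2.5:
207P = 2.5·(53770 − 207P) ⇒ 207P(1 + 2.5) = 2.5·53770
P = 2.5·53770 / (207·3.5) = 185.5417…

185.54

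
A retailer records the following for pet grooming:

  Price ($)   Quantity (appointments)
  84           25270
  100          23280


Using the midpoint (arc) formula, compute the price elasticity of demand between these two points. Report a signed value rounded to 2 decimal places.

%ΔQ = (23280 − 25270) / [(25270 + 23280)/2] = -1990/24275 = -0.081977…
%ΔP = (100 − 84) / [(84 + 100)/2] = 16/92 = 0.173913…
Arc Ed = %ΔQ / %ΔP = (-1990/24275) / (16/92) = -0.4713…

-0.47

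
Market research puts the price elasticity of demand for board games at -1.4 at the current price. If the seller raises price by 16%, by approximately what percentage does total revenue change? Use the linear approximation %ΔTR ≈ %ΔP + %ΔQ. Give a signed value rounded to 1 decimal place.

%ΔQ ≈ Ed × %ΔP = (-1.4) × (+16%) = -22.4000%
%ΔTR ≈ %ΔP + %ΔQ = (+16%) + (-22.4000%) = -6.4000%

-6.4%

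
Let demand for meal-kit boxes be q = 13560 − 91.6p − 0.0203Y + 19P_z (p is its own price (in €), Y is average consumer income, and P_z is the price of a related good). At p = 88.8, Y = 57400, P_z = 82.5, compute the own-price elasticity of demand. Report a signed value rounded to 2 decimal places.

-1.40

At the given values, q = 13560 − 91.6(88.8) − 0.0203(57400) + 19(82.5) = 5828.2.
∂q/∂p = −91.6.
E = (-91.6) × (88.8/5828.2) = -1.3956…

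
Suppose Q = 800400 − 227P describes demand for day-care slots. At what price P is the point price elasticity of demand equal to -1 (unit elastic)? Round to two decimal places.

Ed = −227P/(800400 − 227P). Set this equal to -1:
227P = 1·(800400 − 227P) ⇒ 227P(1 + 1) = 1·800400
P = 1·800400 / (227·2) = 1762.9955…

1763.00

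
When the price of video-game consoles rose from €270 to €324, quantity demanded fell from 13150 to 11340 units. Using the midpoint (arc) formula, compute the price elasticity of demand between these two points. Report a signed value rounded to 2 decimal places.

%ΔQ = (11340 − 13150) / [(13150 + 11340)/2] = -1810/12245 = -0.147815…
%ΔP = (324 − 270) / [(270 + 324)/2] = 54/297 = 0.181818…
Arc Ed = %ΔQ / %ΔP = (-1810/12245) / (54/297) = -0.8129…

-0.81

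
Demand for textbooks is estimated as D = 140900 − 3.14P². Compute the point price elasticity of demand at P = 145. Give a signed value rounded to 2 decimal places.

-1.76

dD/dP = −2·3.14·P = -910.6. At P = 145, D = 74881.5.
Ed = (dD/dP)·(P/D) = (-910.6) × (145/74881.5) = -1.7632…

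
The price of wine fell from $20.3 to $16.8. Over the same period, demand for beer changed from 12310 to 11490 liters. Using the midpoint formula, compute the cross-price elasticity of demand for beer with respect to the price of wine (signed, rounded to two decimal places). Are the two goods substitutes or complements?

0.37; substitutes

%ΔQ_{beer} = (11490 − 12310)/avg = -820/11900 = -0.068907…
%ΔP_{wine} = (16.8 − 20.3)/avg = -3.5/18.55 = -0.188679…
E_cross = (-820/11900) / (-3.5/18.55) = 0.3652…
E_cross > 0 ⇒ the goods are substitutes.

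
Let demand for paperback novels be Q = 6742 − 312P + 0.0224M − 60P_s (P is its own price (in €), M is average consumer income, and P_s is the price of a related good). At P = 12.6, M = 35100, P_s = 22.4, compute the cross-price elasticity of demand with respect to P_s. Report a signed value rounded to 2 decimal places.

At the given values, Q = 6742 − 312(12.6) + 0.0224(35100) − 60(22.4) = 2253.04.
∂Q/∂P_s = -60.
E = (-60) × (22.4/2253.04) = -0.5965…

-0.60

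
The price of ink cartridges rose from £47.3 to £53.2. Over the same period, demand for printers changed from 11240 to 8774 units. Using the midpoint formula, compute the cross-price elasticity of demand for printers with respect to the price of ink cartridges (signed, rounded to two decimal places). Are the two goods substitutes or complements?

%ΔQ_{printers} = (8774 − 11240)/avg = -2466/10007 = -0.246427…
%ΔP_{ink cartridges} = (53.2 − 47.3)/avg = 5.9/50.25 = 0.117412…
E_cross = (-2466/10007) / (5.9/50.25) = -2.0988…
E_cross < 0 ⇒ the goods are complements.

-2.10; complements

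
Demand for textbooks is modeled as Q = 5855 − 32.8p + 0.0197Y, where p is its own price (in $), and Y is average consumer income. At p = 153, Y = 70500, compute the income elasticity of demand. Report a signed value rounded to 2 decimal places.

0.62

At the given values, Q = 5855 − 32.8(153) + 0.0197(70500) = 2225.45.
∂Q/∂Y = 0.0197.
E = (0.0197) × (70500/2225.45) = 0.6240…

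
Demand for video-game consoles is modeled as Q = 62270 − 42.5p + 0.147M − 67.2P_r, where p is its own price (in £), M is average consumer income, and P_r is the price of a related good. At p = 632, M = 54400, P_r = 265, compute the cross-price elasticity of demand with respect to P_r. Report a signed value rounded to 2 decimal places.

-0.70

At the given values, Q = 62270 − 42.5(632) + 0.147(54400) − 67.2(265) = 25598.8.
∂Q/∂P_r = -67.2.
E = (-67.2) × (265/25598.8) = -0.6956…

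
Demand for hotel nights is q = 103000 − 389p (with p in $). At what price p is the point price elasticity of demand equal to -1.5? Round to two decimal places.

Ed = −389p/(103000 − 389p). Set this equal to -1.5:
389p = 1.5·(103000 − 389p) ⇒ 389p(1 + 1.5) = 1.5·103000
p = 1.5·103000 / (389·2.5) = 158.8688…

158.87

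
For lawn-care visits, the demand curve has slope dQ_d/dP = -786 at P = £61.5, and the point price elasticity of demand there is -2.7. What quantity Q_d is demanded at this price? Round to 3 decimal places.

17903.333

Ed = (dQ_d/dP)·(P/Q_d) ⇒ Q_d = (dQ_d/dP)·P/Ed = (-786)·61.5/(-2.7) = 17903.33333…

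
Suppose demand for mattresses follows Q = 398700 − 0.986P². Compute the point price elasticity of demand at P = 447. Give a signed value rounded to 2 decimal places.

-1.95

dQ/dP = −2·0.986·P = -881.484. At P = 447, Q = 201688.326.
Ed = (dQ/dP)·(P/Q) = (-881.484) × (447/201688.326) = -1.9536…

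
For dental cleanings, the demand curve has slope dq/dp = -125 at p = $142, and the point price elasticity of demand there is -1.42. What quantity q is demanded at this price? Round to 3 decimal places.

12500.000

Ed = (dq/dp)·(p/q) ⇒ q = (dq/dp)·p/Ed = (-125)·142/(-1.42) = 12500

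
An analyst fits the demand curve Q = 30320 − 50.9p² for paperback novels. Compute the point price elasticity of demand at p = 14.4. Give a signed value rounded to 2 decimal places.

dQ/dp = −2·50.9·p = -1465.92. At p = 14.4, Q = 19765.376.
Ed = (dQ/dp)·(p/Q) = (-1465.92) × (14.4/19765.376) = -1.0679…

-1.07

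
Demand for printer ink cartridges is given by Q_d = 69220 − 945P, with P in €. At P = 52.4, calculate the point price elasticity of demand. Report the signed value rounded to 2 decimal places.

dQ_d/dP = −945. At P = 52.4, Q_d = 69220 − 945(52.4) = 19702.
Ed = (dQ_d/dP)·(P/Q_d) = −945 × (52.4/19702) = -2.5133…

-2.51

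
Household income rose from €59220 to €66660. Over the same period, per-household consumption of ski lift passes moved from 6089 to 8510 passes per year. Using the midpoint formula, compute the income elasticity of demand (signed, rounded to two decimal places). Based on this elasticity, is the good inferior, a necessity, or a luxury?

%ΔQ = (8510 − 6089)/[( 6089 + 8510)/2] = 2421/7299.5 = 0.331666…
%ΔIncome = (66660 − 59220)/[( 59220 + 66660)/2] = 7440/62940 = 0.118207…
E_income = (2421/7299.5) / (7440/62940) = 2.8057…
E_income > 1 ⇒ normal good, luxury.

2.81; luxury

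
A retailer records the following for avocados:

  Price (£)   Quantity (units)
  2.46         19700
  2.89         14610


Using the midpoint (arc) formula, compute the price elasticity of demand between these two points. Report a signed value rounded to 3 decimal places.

%ΔQ = (14610 − 19700) / [(19700 + 14610)/2] = -5090/17155 = -0.296706…
%ΔP = (2.89 − 2.46) / [(2.46 + 2.89)/2] = 0.43/2.675 = 0.160747…
Arc Ed = %ΔQ / %ΔP = (-5090/17155) / (0.43/2.675) = -1.84579…

-1.846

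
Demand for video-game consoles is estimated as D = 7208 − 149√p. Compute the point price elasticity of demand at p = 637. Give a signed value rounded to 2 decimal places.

-0.55

dD/dp = −149/(2√p) = -2.9518. At p = 637, D = 3447.41.
Ed = (dD/dp)·(p/D) = (-2.9518) × (637/3447.41) = -0.5454…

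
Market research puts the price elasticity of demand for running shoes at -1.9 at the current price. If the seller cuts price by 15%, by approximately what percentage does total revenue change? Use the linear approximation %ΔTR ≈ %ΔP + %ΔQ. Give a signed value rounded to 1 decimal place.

%ΔQ ≈ Ed × %ΔP = (-1.9) × (-15%) = +28.5000%
%ΔTR ≈ %ΔP + %ΔQ = (-15%) + (+28.5000%) = +13.5000%

+13.5%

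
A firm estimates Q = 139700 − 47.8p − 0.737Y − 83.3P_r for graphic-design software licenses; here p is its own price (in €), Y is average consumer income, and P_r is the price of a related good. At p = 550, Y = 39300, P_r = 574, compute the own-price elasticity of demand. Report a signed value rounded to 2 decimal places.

-0.72

At the given values, Q = 139700 − 47.8(550) − 0.737(39300) − 83.3(574) = 36631.7.
∂Q/∂p = −47.8.
E = (-47.8) × (550/36631.7) = -0.7176…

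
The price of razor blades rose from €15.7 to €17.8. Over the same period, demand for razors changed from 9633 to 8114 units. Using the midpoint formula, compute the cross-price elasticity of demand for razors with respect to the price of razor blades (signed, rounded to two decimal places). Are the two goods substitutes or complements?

-1.37; complements

%ΔQ_{razors} = (8114 − 9633)/avg = -1519/8873.5 = -0.171183…
%ΔP_{razor blades} = (17.8 − 15.7)/avg = 2.1/16.75 = 0.125373…
E_cross = (-1519/8873.5) / (2.1/16.75) = -1.3653…
E_cross < 0 ⇒ the goods are complements.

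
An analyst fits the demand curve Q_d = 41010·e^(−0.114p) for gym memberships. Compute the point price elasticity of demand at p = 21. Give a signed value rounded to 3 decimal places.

-2.394

dQ_d/dp = −0.114·Q_d = -426.671. At p = 21, Q_d = 3742.73.
Ed = (dQ_d/dp)·(p/Q_d) = (-426.671) × (21/3742.73) = -2.394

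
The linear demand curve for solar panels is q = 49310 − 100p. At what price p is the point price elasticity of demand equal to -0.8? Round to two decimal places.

219.16

Ed = −100p/(49310 − 100p). Set this equal to -0.8:
100p = 0.8·(49310 − 100p) ⇒ 100p(1 + 0.8) = 0.8·49310
p = 0.8·49310 / (100·1.8) = 219.1555…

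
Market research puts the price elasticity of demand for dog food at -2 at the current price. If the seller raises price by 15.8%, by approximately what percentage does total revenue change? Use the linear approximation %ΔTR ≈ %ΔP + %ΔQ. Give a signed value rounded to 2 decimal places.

-15.80%

%ΔQ ≈ Ed × %ΔP = (-2) × (+15.8%) = -31.6000%
%ΔTR ≈ %ΔP + %ΔQ = (+15.8%) + (-31.6000%) = -15.8000%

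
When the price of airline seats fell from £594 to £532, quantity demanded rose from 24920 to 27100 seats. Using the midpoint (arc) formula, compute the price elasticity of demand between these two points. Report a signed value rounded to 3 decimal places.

-0.761

%ΔQ = (27100 − 24920) / [(24920 + 27100)/2] = 2180/26010 = 0.083813…
%ΔP = (532 − 594) / [(594 + 532)/2] = -62/563 = -0.110124…
Arc Ed = %ΔQ / %ΔP = (2180/26010) / (-62/563) = -0.76108…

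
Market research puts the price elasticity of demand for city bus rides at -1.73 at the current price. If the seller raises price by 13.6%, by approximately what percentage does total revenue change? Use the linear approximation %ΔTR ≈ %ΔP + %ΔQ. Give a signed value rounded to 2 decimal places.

%ΔQ ≈ Ed × %ΔP = (-1.73) × (+13.6%) = -23.5280%
%ΔTR ≈ %ΔP + %ΔQ = (+13.6%) + (-23.5280%) = -9.9280%

-9.93%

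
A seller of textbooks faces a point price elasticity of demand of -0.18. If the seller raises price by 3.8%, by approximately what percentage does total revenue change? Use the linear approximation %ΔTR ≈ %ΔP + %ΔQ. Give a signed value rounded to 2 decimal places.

%ΔQ ≈ Ed × %ΔP = (-0.18) × (+3.8%) = -0.6840%
%ΔTR ≈ %ΔP + %ΔQ = (+3.8%) + (-0.6840%) = +3.1160%

+3.12%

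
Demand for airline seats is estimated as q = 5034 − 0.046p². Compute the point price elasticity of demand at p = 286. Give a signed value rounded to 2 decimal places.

-5.92

dq/dp = −2·0.046·p = -26.312. At p = 286, q = 1271.384.
Ed = (dq/dp)·(p/q) = (-26.312) × (286/1271.384) = -5.9189…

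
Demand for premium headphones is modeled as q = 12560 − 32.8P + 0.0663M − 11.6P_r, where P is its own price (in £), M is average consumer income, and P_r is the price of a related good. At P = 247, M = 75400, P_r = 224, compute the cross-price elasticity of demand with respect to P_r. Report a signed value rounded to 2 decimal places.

At the given values, q = 12560 − 32.8(247) + 0.0663(75400) − 11.6(224) = 6859.02.
∂q/∂P_r = -11.6.
E = (-11.6) × (224/6859.02) = -0.3788…

-0.38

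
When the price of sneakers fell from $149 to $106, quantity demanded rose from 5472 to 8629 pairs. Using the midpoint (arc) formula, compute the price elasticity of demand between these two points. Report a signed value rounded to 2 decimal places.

%ΔQ = (8629 − 5472) / [(5472 + 8629)/2] = 3157/7050.5 = 0.447769…
%ΔP = (106 − 149) / [(149 + 106)/2] = -43/127.5 = -0.337254…
Arc Ed = %ΔQ / %ΔP = (3157/7050.5) / (-43/127.5) = -1.3276…

-1.33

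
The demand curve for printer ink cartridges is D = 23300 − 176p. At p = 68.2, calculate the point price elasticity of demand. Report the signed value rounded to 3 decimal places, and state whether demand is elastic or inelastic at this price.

dD/dp = −176. At p = 68.2, D = 23300 − 176(68.2) = 11296.8.
Ed = (dD/dp)·(p/D) = −176 × (68.2/11296.8) = -1.06253…
|Ed| = 1.063 > 1, so demand is elastic.

-1.063; elastic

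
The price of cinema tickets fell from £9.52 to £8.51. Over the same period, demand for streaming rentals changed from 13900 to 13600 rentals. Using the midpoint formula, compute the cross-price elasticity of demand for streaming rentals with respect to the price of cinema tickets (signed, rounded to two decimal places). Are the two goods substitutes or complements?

%ΔQ_{streaming rentals} = (13600 − 13900)/avg = -300/13750 = -0.021818…
%ΔP_{cinema tickets} = (8.51 − 9.52)/avg = -1.01/9.015 = -0.112035…
E_cross = (-300/13750) / (-1.01/9.015) = 0.1947…
E_cross > 0 ⇒ the goods are substitutes.

0.19; substitutes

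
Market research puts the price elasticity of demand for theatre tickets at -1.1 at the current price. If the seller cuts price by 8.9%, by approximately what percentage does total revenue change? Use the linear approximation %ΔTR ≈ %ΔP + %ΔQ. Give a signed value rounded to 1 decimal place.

%ΔQ ≈ Ed × %ΔP = (-1.1) × (-8.9%) = +9.7900%
%ΔTR ≈ %ΔP + %ΔQ = (-8.9%) + (+9.7900%) = +0.8900%

+0.9%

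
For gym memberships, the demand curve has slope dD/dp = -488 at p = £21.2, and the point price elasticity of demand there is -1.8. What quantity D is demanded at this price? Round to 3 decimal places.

5747.556

Ed = (dD/dp)·(p/D) ⇒ D = (dD/dp)·p/Ed = (-488)·21.2/(-1.8) = 5747.55555…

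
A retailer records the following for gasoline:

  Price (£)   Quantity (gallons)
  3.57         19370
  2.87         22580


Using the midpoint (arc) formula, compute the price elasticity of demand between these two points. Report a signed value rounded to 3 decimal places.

-0.704

%ΔQ = (22580 − 19370) / [(19370 + 22580)/2] = 3210/20975 = 0.153039…
%ΔP = (2.87 − 3.57) / [(3.57 + 2.87)/2] = -0.7/3.22 = -0.217391…
Arc Ed = %ΔQ / %ΔP = (3210/20975) / (-0.7/3.22) = -0.70398…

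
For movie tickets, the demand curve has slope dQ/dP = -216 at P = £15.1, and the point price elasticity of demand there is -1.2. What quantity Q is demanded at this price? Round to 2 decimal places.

2718.00

Ed = (dQ/dP)·(P/Q) ⇒ Q = (dQ/dP)·P/Ed = (-216)·15.1/(-1.2) = 2718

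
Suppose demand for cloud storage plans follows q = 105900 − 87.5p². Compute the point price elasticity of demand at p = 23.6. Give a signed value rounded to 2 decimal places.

-1.70

dq/dp = −2·87.5·p = -4130. At p = 23.6, q = 57166.
Ed = (dq/dp)·(p/q) = (-4130) × (23.6/57166) = -1.7049…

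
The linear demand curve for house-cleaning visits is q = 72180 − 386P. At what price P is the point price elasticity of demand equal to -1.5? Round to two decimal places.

112.20

Ed = −386P/(72180 − 386P). Set this equal to -1.5:
386P = 1.5·(72180 − 386P) ⇒ 386P(1 + 1.5) = 1.5·72180
P = 1.5·72180 / (386·2.5) = 112.1968…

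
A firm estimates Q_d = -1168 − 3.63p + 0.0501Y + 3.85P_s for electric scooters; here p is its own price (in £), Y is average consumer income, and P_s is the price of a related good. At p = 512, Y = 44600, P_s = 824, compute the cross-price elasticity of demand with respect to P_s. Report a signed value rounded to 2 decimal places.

1.33

At the given values, Q_d = -1168 − 3.63(512) + 0.0501(44600) + 3.85(824) = 2380.3.
∂Q_d/∂P_s = 3.85.
E = (3.85) × (824/2380.3) = 1.3327…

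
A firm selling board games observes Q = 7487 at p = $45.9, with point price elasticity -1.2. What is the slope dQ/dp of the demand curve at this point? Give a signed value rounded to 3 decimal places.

-195.739

Ed = (dQ/dp)·(p/Q) ⇒ dQ/dp = Ed·Q/p = (-1.2)·7487/45.9 = -195.73856…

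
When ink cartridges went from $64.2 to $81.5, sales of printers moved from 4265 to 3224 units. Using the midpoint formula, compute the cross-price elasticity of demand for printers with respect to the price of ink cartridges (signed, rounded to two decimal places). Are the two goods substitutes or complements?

-1.17; complements

%ΔQ_{printers} = (3224 − 4265)/avg = -1041/3744.5 = -0.278007…
%ΔP_{ink cartridges} = (81.5 − 64.2)/avg = 17.3/72.85 = 0.237474…
E_cross = (-1041/3744.5) / (17.3/72.85) = -1.1706…
E_cross < 0 ⇒ the goods are complements.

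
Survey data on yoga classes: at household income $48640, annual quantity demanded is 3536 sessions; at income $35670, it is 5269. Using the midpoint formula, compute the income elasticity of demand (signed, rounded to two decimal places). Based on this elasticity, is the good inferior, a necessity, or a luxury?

-1.28; inferior

%ΔQ = (5269 − 3536)/[( 3536 + 5269)/2] = 1733/4402.5 = 0.393639…
%ΔIncome = (35670 − 48640)/[( 48640 + 35670)/2] = -12970/42155 = -0.307674…
E_income = (1733/4402.5) / (-12970/42155) = -1.2794…
E_income < 0 ⇒ inferior good.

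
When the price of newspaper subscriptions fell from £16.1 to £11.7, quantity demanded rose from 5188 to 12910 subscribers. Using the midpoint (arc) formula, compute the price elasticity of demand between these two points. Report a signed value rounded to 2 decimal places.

-2.70

%ΔQ = (12910 − 5188) / [(5188 + 12910)/2] = 7722/9049 = 0.853353…
%ΔP = (11.7 − 16.1) / [(16.1 + 11.7)/2] = -4.4/13.9 = -0.316546…
Arc Ed = %ΔQ / %ΔP = (7722/9049) / (-4.4/13.9) = -2.6958…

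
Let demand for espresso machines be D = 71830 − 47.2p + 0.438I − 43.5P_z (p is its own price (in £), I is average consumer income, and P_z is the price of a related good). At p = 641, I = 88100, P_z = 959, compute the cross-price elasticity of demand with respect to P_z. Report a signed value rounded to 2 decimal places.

-1.09

At the given values, D = 71830 − 47.2(641) + 0.438(88100) − 43.5(959) = 38446.1.
∂D/∂P_z = -43.5.
E = (-43.5) × (959/38446.1) = -1.0850…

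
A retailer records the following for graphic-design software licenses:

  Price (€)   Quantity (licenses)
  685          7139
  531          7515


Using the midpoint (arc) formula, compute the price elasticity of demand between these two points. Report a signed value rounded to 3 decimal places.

%ΔQ = (7515 − 7139) / [(7139 + 7515)/2] = 376/7327 = 0.051317…
%ΔP = (531 − 685) / [(685 + 531)/2] = -154/608 = -0.253289…
Arc Ed = %ΔQ / %ΔP = (376/7327) / (-154/608) = -0.20260…

-0.203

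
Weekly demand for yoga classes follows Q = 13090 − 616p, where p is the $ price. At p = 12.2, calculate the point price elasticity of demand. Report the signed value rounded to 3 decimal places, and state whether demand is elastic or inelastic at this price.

dQ/dp = −616. At p = 12.2, Q = 13090 − 616(12.2) = 5574.8.
Ed = (dQ/dp)·(p/Q) = −616 × (12.2/5574.8) = -1.34806…
|Ed| = 1.348 > 1, so demand is elastic.

-1.348; elastic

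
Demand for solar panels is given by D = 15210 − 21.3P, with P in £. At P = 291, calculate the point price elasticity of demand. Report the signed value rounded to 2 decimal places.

dD/dP = −21.3. At P = 291, D = 15210 − 21.3(291) = 9011.7.
Ed = (dD/dP)·(P/D) = −21.3 × (291/9011.7) = -0.6878…

-0.69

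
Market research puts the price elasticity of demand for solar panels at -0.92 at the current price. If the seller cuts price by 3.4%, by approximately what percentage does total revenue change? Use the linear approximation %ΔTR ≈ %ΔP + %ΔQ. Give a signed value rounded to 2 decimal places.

-0.27%

%ΔQ ≈ Ed × %ΔP = (-0.92) × (-3.4%) = +3.1280%
%ΔTR ≈ %ΔP + %ΔQ = (-3.4%) + (+3.1280%) = -0.2720%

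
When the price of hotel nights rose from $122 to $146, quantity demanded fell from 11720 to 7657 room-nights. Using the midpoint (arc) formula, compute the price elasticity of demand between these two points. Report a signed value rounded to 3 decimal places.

-2.341

%ΔQ = (7657 − 11720) / [(11720 + 7657)/2] = -4063/9688.5 = -0.419363…
%ΔP = (146 − 122) / [(122 + 146)/2] = 24/134 = 0.179104…
Arc Ed = %ΔQ / %ΔP = (-4063/9688.5) / (24/134) = -2.34144…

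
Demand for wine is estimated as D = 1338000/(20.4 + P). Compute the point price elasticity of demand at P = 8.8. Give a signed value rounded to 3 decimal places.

-0.301

dD/dP = −1338000/(20.4 + P)² = -1569.24. At P = 8.8, D = 45821.9.
Ed = (dD/dP)·(P/D) = (-1569.24) × (8.8/45821.9) = -0.30136…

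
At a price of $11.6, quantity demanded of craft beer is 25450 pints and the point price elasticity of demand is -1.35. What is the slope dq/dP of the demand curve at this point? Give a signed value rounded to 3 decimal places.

-2961.853

Ed = (dq/dP)·(P/q) ⇒ dq/dP = Ed·q/P = (-1.35)·25450/11.6 = -2961.85344…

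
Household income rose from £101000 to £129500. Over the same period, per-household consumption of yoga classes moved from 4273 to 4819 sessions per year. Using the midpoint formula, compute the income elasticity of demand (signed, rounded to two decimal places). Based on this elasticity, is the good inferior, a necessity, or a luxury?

%ΔQ = (4819 − 4273)/[( 4273 + 4819)/2] = 546/4546 = 0.120105…
%ΔIncome = (129500 − 101000)/[( 101000 + 129500)/2] = 28500/115250 = 0.247288…
E_income = (546/4546) / (28500/115250) = 0.4856…
0 < E_income < 1 ⇒ normal good, necessity.

0.49; necessity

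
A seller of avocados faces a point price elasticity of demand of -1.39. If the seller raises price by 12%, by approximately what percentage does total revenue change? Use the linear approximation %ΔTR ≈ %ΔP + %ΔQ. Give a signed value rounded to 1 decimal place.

%ΔQ ≈ Ed × %ΔP = (-1.39) × (+12%) = -16.6800%
%ΔTR ≈ %ΔP + %ΔQ = (+12%) + (-16.6800%) = -4.6800%

-4.7%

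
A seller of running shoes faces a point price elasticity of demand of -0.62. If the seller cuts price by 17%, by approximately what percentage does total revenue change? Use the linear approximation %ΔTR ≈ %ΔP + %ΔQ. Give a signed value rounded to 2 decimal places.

-6.46%

%ΔQ ≈ Ed × %ΔP = (-0.62) × (-17%) = +10.5400%
%ΔTR ≈ %ΔP + %ΔQ = (-17%) + (+10.5400%) = -6.4600%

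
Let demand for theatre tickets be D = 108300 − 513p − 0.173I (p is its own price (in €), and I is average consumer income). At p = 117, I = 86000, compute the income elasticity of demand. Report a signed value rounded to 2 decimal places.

-0.45

At the given values, D = 108300 − 513(117) − 0.173(86000) = 33401.
∂D/∂I = -0.173.
E = (-0.173) × (86000/33401) = -0.4454…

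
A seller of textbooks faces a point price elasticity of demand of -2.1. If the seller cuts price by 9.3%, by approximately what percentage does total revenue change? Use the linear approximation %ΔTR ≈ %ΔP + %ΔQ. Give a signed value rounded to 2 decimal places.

+10.23%

%ΔQ ≈ Ed × %ΔP = (-2.1) × (-9.3%) = +19.5300%
%ΔTR ≈ %ΔP + %ΔQ = (-9.3%) + (+19.5300%) = +10.2300%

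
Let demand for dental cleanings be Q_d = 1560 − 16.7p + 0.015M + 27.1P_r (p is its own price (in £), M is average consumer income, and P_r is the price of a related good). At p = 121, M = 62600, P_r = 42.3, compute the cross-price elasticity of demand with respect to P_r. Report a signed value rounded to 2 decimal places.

At the given values, Q_d = 1560 − 16.7(121) + 0.015(62600) + 27.1(42.3) = 1624.63.
∂Q_d/∂P_r = 27.1.
E = (27.1) × (42.3/1624.63) = 0.7055…

0.71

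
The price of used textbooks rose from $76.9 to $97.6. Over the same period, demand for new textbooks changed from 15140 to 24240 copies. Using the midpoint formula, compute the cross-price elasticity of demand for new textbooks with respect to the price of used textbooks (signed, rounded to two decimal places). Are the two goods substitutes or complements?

%ΔQ_{new textbooks} = (24240 − 15140)/avg = 9100/19690 = 0.462163…
%ΔP_{used textbooks} = (97.6 − 76.9)/avg = 20.7/87.25 = 0.237249…
E_cross = (9100/19690) / (20.7/87.25) = 1.9480…
E_cross > 0 ⇒ the goods are substitutes.

1.95; substitutes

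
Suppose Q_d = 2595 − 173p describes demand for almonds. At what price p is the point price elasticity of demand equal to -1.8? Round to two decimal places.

Ed = −173p/(2595 − 173p). Set this equal to -1.8:
173p = 1.8·(2595 − 173p) ⇒ 173p(1 + 1.8) = 1.8·2595
p = 1.8·2595 / (173·2.8) = 9.6428…

9.64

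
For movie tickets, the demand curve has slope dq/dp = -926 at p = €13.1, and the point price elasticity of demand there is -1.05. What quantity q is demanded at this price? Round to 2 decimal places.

11552.95

Ed = (dq/dp)·(p/q) ⇒ q = (dq/dp)·p/Ed = (-926)·13.1/(-1.05) = 11552.9523…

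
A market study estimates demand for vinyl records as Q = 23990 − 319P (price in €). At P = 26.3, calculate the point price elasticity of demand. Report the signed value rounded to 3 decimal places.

-0.538

dQ/dP = −319. At P = 26.3, Q = 23990 − 319(26.3) = 15600.3.
Ed = (dQ/dP)·(P/Q) = −319 × (26.3/15600.3) = -0.53779…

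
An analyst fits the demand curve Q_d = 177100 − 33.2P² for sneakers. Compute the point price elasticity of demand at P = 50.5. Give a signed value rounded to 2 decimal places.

-1.83

dQ_d/dP = −2·33.2·P = -3353.2. At P = 50.5, Q_d = 92431.7.
Ed = (dQ_d/dP)·(P/Q_d) = (-3353.2) × (50.5/92431.7) = -1.8320…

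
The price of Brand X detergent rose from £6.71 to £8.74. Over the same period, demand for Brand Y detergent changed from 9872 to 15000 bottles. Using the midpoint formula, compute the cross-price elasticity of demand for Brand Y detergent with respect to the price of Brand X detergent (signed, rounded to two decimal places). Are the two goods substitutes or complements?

%ΔQ_{Brand Y detergent} = (15000 − 9872)/avg = 5128/12436 = 0.412351…
%ΔP_{Brand X detergent} = (8.74 − 6.71)/avg = 2.03/7.725 = 0.262783…
E_cross = (5128/12436) / (2.03/7.725) = 1.5691…
E_cross > 0 ⇒ the goods are substitutes.

1.57; substitutes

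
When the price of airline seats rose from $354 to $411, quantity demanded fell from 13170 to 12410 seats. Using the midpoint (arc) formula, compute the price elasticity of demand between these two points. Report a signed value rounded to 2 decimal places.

-0.40

%ΔQ = (12410 − 13170) / [(13170 + 12410)/2] = -760/12790 = -0.059421…
%ΔP = (411 − 354) / [(354 + 411)/2] = 57/382.5 = 0.149019…
Arc Ed = %ΔQ / %ΔP = (-760/12790) / (57/382.5) = -0.3987…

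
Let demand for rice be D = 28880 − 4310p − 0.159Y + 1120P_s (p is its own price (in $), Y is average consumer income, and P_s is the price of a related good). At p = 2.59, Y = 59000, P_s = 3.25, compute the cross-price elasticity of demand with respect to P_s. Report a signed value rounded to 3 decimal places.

0.304

At the given values, D = 28880 − 4310(2.59) − 0.159(59000) + 1120(3.25) = 11976.1.
∂D/∂P_s = 1120.
E = (1120) × (3.25/11976.1) = 0.30393…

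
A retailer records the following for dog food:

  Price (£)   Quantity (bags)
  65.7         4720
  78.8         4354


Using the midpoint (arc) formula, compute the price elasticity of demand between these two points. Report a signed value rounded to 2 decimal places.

%ΔQ = (4354 − 4720) / [(4720 + 4354)/2] = -366/4537 = -0.080670…
%ΔP = (78.8 − 65.7) / [(65.7 + 78.8)/2] = 13.1/72.25 = 0.181314…
Arc Ed = %ΔQ / %ΔP = (-366/4537) / (13.1/72.25) = -0.4449…

-0.44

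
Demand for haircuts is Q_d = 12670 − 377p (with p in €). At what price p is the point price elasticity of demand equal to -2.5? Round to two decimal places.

Ed = −377p/(12670 − 377p). Set this equal to -2.5:
377p = 2.5·(12670 − 377p) ⇒ 377p(1 + 2.5) = 2.5·12670
p = 2.5·12670 / (377·3.5) = 24.0053…

24.01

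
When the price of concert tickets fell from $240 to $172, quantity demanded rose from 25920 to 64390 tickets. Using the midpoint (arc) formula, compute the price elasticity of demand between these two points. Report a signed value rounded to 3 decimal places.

%ΔQ = (64390 − 25920) / [(25920 + 64390)/2] = 38470/45155 = 0.851954…
%ΔP = (172 − 240) / [(240 + 172)/2] = -68/206 = -0.330097…
Arc Ed = %ΔQ / %ΔP = (38470/45155) / (-68/206) = -2.58092…

-2.581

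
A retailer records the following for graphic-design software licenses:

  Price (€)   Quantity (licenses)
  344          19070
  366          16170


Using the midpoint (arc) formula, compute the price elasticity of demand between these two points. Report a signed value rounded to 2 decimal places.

%ΔQ = (16170 − 19070) / [(19070 + 16170)/2] = -2900/17620 = -0.164585…
%ΔP = (366 − 344) / [(344 + 366)/2] = 22/355 = 0.061971…
Arc Ed = %ΔQ / %ΔP = (-2900/17620) / (22/355) = -2.6558…

-2.66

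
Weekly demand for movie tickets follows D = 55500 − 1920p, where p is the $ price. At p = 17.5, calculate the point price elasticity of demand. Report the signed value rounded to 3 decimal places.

dD/dp = −1920. At p = 17.5, D = 55500 − 1920(17.5) = 21900.
Ed = (dD/dp)·(p/D) = −1920 × (17.5/21900) = -1.53424…

-1.534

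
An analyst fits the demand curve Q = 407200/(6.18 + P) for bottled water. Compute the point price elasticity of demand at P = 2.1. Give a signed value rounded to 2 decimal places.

-0.25

dQ/dP = −407200/(6.18 + P)² = -5939.46. At P = 2.1, Q = 49178.7.
Ed = (dQ/dP)·(P/Q) = (-5939.46) × (2.1/49178.7) = -0.2536…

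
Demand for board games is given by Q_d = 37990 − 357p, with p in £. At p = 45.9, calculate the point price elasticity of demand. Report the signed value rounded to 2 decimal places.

dQ_d/dp = −357. At p = 45.9, Q_d = 37990 − 357(45.9) = 21603.7.
Ed = (dQ_d/dp)·(p/Q_d) = −357 × (45.9/21603.7) = -0.7584…

-0.76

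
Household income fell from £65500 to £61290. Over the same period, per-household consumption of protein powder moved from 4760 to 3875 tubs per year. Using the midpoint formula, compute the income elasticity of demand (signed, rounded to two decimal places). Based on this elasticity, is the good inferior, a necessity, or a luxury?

%ΔQ = (3875 − 4760)/[( 4760 + 3875)/2] = -885/4317.5 = -0.204979…
%ΔIncome = (61290 − 65500)/[( 65500 + 61290)/2] = -4210/63395 = -0.066409…
E_income = (-885/4317.5) / (-4210/63395) = 3.0866…
E_income > 1 ⇒ normal good, luxury.

3.09; luxury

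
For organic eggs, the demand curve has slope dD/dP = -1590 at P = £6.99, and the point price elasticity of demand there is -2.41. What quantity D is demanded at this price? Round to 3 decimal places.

4611.660

Ed = (dD/dP)·(P/D) ⇒ D = (dD/dP)·P/Ed = (-1590)·6.99/(-2.41) = 4611.65975…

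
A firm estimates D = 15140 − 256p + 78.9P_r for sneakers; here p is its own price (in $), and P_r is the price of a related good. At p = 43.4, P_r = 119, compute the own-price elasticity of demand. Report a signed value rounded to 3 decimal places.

At the given values, D = 15140 − 256(43.4) + 78.9(119) = 13418.7.
∂D/∂p = −256.
E = (-256) × (43.4/13418.7) = -0.82797…

-0.828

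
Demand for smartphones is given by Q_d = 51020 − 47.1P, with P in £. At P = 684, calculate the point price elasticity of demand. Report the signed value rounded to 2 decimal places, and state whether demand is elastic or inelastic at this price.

-1.71; elastic

dQ_d/dP = −47.1. At P = 684, Q_d = 51020 − 47.1(684) = 18803.6.
Ed = (dQ_d/dP)·(P/Q_d) = −47.1 × (684/18803.6) = -1.7133…
|Ed| = 1.71 > 1, so demand is elastic.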